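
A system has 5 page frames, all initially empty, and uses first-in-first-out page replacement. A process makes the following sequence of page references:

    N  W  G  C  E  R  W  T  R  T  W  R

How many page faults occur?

8

N: miss, frames (N)
W: miss, frames (N W)
G: miss, frames (N W G)
C: miss, frames (N W G C)
E: miss, frames (N W G C E)
R: miss, evict N, frames (W G C E R)
W: hit
T: miss, evict W, frames (G C E R T)
R: hit
T: hit
W: miss, evict G, frames (C E R T W)
R: hit
Page faults: 8.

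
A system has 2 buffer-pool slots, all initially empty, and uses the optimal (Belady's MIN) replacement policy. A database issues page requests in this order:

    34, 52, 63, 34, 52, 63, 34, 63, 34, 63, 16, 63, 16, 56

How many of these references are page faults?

34 -> miss, frames (34)
52 -> miss, frames (34 52)
63 -> miss, evict 52, frames (34 63)
34 -> hit
52 -> miss, evict 34, frames (63 52)
63 -> hit
34 -> miss, evict 52, frames (63 34)
63 -> hit
34 -> hit
63 -> hit
16 -> miss, evict 34, frames (63 16)
63 -> hit
16 -> hit
56 -> miss, evict 16, frames (63 56)
Page faults: 7.

7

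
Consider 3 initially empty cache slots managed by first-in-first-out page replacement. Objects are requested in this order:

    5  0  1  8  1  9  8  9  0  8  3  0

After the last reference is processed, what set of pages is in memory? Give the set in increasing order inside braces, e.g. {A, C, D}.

5 -> fault, frames {5}
0 -> fault, frames {5,0}
1 -> fault, frames {5,0,1}
8 -> fault, evict 5, frames {0,1,8}
1 -> hit
9 -> fault, evict 0, frames {1,8,9}
8 -> hit
9 -> hit
0 -> fault, evict 1, frames {8,9,0}
8 -> hit
3 -> fault, evict 8, frames {9,0,3}
0 -> hit

{0, 3, 9}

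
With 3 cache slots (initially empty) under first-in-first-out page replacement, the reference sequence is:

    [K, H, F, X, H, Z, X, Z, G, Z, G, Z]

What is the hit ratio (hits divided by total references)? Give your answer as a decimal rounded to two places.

K: fault, frames [K]
H: fault, frames [K, H]
F: fault, frames [K, H, F]
X: fault, evict K, frames [H, F, X]
H: hit
Z: fault, evict H, frames [F, X, Z]
X: hit
Z: hit
G: fault, evict F, frames [X, Z, G]
Z: hit
G: hit
Z: hit
Hits: 6 of 12 references → 6/12 = 0.5000.

0.50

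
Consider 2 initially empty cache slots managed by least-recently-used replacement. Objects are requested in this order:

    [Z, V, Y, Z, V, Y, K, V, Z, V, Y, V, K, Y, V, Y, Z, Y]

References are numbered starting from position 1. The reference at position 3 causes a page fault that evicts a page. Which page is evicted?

Z

pos 1: Z: fault, frames {Z}
pos 2: V: fault, frames {Z,V}
pos 3: Y: fault, evict Z, frames {V,Y}
At position 3, page Z is evicted.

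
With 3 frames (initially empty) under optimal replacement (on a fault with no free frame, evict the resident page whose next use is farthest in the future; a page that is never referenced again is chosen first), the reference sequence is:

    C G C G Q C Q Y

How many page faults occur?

4

C: miss, frames (C)
G: miss, frames (C G)
C: hit
G: hit
Q: miss, frames (C G Q)
C: hit
Q: hit
Y: miss, evict Q, frames (C G Y)
Page faults: 4.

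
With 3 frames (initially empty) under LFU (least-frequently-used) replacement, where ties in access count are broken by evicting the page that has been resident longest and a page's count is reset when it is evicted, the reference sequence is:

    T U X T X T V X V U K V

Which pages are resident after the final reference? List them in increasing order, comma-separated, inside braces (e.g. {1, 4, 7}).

T → fault, frames (T)
U → fault, frames (T U)
X → fault, frames (T U X)
T → hit
X → hit
T → hit
V → fault, evict U, frames (T X V)
X → hit
V → hit
U → fault, evict V, frames (T X U)
K → fault, evict U, frames (T X K)
V → fault, evict K, frames (T X V)

{T, V, X}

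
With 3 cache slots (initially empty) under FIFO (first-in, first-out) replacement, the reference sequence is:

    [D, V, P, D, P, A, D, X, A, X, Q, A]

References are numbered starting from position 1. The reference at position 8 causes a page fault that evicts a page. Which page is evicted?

P

pos 1: D: miss, frames (D)
pos 2: V: miss, frames (D V)
pos 3: P: miss, frames (D V P)
pos 4: D: hit
pos 5: P: hit
pos 6: A: miss, evict D, frames (V P A)
pos 7: D: miss, evict V, frames (P A D)
pos 8: X: miss, evict P, frames (A D X)
At position 8, page P is evicted.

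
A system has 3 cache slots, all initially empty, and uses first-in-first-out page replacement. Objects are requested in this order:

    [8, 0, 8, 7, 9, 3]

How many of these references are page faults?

8 → fault, frames {8}
0 → fault, frames {8,0}
8 → hit
7 → fault, frames {8,0,7}
9 → fault, evict 8, frames {0,7,9}
3 → fault, evict 0, frames {7,9,3}
Page faults: 5.

5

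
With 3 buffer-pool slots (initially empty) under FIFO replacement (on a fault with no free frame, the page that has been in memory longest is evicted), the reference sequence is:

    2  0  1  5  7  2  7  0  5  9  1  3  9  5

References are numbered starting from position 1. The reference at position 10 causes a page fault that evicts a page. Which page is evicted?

pos 1: 2: fault, frames [2]
pos 2: 0: fault, frames [2, 0]
pos 3: 1: fault, frames [2, 0, 1]
pos 4: 5: fault, evict 2, frames [0, 1, 5]
pos 5: 7: fault, evict 0, frames [1, 5, 7]
pos 6: 2: fault, evict 1, frames [5, 7, 2]
pos 7: 7: hit
pos 8: 0: fault, evict 5, frames [7, 2, 0]
pos 9: 5: fault, evict 7, frames [2, 0, 5]
pos 10: 9: fault, evict 2, frames [0, 5, 9]
At position 10, page 2 is evicted.

2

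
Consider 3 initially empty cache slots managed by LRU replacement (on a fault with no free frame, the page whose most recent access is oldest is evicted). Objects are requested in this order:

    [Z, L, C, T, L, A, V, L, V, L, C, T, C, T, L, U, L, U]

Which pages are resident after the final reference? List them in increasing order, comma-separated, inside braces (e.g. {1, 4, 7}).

Z → fault, frames (Z)
L → fault, frames (Z L)
C → fault, frames (Z L C)
T → fault, evict Z, frames (L C T)
L → hit
A → fault, evict C, frames (T L A)
V → fault, evict T, frames (L A V)
L → hit
V → hit
L → hit
C → fault, evict A, frames (V L C)
T → fault, evict V, frames (L C T)
C → hit
T → hit
L → hit
U → fault, evict C, frames (T L U)
L → hit
U → hit

{L, T, U}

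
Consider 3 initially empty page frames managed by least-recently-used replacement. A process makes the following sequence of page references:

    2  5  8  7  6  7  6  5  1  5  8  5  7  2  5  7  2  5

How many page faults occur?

2 → miss, frames [2]
5 → miss, frames [2, 5]
8 → miss, frames [2, 5, 8]
7 → miss, evict 2, frames [5, 8, 7]
6 → miss, evict 5, frames [8, 7, 6]
7 → hit
6 → hit
5 → miss, evict 8, frames [7, 6, 5]
1 → miss, evict 7, frames [6, 5, 1]
5 → hit
8 → miss, evict 6, frames [1, 5, 8]
5 → hit
7 → miss, evict 1, frames [8, 5, 7]
2 → miss, evict 8, frames [5, 7, 2]
5 → hit
7 → hit
2 → hit
5 → hit
Page faults: 10.

10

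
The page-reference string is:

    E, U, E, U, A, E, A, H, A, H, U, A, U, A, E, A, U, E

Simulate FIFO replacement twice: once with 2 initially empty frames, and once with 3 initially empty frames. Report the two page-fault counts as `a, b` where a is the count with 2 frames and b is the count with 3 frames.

2 frames: F F . . F F . F F . F . . . F F F F → 11 faults.
3 frames: F F . . F . . F . . . . . . F . F . → 6 faults.
6 < 11: adding a frame reduced faults, as is typical.

11, 6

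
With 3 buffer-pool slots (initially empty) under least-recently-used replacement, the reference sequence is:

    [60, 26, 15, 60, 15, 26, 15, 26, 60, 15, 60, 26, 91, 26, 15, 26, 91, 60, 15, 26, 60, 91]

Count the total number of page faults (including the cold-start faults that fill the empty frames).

9

60: miss, frames [60]
26: miss, frames [60, 26]
15: miss, frames [60, 26, 15]
60: hit
15: hit
26: hit
15: hit
26: hit
60: hit
15: hit
60: hit
26: hit
91: miss, evict 15, frames [60, 26, 91]
26: hit
15: miss, evict 60, frames [91, 26, 15]
26: hit
91: hit
60: miss, evict 15, frames [26, 91, 60]
15: miss, evict 26, frames [91, 60, 15]
26: miss, evict 91, frames [60, 15, 26]
60: hit
91: miss, evict 15, frames [26, 60, 91]
Page faults: 9.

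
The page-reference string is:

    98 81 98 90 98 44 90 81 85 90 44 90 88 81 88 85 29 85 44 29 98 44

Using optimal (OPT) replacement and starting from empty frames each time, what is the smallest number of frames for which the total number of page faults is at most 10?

3

f=1: 22 faults
f=2: 13 faults
f=3: 10 faults
f=4: 8 faults
f=5: 7 faults
f=6: 7 faults
f=7: 7 faults
Smallest f with faults ≤ 10 is 3.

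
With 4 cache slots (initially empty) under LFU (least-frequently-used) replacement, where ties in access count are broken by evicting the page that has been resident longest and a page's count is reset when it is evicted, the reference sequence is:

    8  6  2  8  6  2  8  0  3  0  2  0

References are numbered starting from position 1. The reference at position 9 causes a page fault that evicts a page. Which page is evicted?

0

pos 1: 8 → fault, frames (8)
pos 2: 6 → fault, frames (8 6)
pos 3: 2 → fault, frames (8 6 2)
pos 4: 8 → hit
pos 5: 6 → hit
pos 6: 2 → hit
pos 7: 8 → hit
pos 8: 0 → fault, frames (8 6 2 0)
pos 9: 3 → fault, evict 0, frames (8 6 2 3)
At position 9, page 0 is evicted.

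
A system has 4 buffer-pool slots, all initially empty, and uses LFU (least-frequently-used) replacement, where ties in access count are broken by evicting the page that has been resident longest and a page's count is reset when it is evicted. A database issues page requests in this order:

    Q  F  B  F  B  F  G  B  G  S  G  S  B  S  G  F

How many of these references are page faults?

5

Q → fault, frames {Q}
F → fault, frames {Q,F}
B → fault, frames {Q,F,B}
F → hit
B → hit
F → hit
G → fault, frames {Q,F,B,G}
B → hit
G → hit
S → fault, evict Q, frames {F,B,G,S}
G → hit
S → hit
B → hit
S → hit
G → hit
F → hit
Page faults: 5.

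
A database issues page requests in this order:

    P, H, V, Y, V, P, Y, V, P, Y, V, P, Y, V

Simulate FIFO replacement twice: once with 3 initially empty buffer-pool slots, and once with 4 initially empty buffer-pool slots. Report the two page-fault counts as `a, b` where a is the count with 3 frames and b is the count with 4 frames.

5, 4

3 frames: F F F F . F . . . . . . . . → 5 faults.
4 frames: F F F F . . . . . . . . . . → 4 faults.
4 < 5: adding a frame reduced faults, as is typical.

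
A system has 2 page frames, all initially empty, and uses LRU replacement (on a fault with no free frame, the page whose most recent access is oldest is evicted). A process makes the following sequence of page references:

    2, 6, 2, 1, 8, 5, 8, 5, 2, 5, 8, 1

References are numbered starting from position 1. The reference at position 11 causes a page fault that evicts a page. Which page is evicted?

2

pos 1: 2 -> fault, frames (2)
pos 2: 6 -> fault, frames (2 6)
pos 3: 2 -> hit
pos 4: 1 -> fault, evict 6, frames (2 1)
pos 5: 8 -> fault, evict 2, frames (1 8)
pos 6: 5 -> fault, evict 1, frames (8 5)
pos 7: 8 -> hit
pos 8: 5 -> hit
pos 9: 2 -> fault, evict 8, frames (5 2)
pos 10: 5 -> hit
pos 11: 8 -> fault, evict 2, frames (5 8)
At position 11, page 2 is evicted.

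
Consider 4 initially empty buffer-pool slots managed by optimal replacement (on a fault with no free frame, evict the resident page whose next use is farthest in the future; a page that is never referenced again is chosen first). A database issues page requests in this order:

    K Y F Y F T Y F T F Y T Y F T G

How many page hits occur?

11

K → fault, frames {K}
Y → fault, frames {K,Y}
F → fault, frames {K,Y,F}
Y → hit
F → hit
T → fault, frames {K,Y,F,T}
Y → hit
F → hit
T → hit
F → hit
Y → hit
T → hit
Y → hit
F → hit
T → hit
G → fault, evict T, frames {K,Y,F,G}
Hits: 11.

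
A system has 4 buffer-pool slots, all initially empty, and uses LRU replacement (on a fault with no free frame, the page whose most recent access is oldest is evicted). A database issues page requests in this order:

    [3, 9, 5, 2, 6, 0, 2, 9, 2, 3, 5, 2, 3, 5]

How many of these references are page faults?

3 -> fault, frames {3}
9 -> fault, frames {3,9}
5 -> fault, frames {3,9,5}
2 -> fault, frames {3,9,5,2}
6 -> fault, evict 3, frames {9,5,2,6}
0 -> fault, evict 9, frames {5,2,6,0}
2 -> hit
9 -> fault, evict 5, frames {6,0,2,9}
2 -> hit
3 -> fault, evict 6, frames {0,9,2,3}
5 -> fault, evict 0, frames {9,2,3,5}
2 -> hit
3 -> hit
5 -> hit
Page faults: 9.

9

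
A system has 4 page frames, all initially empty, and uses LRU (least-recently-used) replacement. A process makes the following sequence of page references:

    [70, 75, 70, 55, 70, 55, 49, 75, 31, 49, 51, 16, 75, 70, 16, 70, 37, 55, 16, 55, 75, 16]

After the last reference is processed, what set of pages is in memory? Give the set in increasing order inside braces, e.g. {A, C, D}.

{16, 37, 55, 75}

70: fault, frames (70)
75: fault, frames (70 75)
70: hit
55: fault, frames (75 70 55)
70: hit
55: hit
49: fault, frames (75 70 55 49)
75: hit
31: fault, evict 70, frames (55 49 75 31)
49: hit
51: fault, evict 55, frames (75 31 49 51)
16: fault, evict 75, frames (31 49 51 16)
75: fault, evict 31, frames (49 51 16 75)
70: fault, evict 49, frames (51 16 75 70)
16: hit
70: hit
37: fault, evict 51, frames (75 16 70 37)
55: fault, evict 75, frames (16 70 37 55)
16: hit
55: hit
75: fault, evict 70, frames (37 16 55 75)
16: hit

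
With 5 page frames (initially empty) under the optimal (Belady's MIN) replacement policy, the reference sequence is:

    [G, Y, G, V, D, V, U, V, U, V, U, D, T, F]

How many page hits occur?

7

G -> fault, frames {G}
Y -> fault, frames {G,Y}
G -> hit
V -> fault, frames {G,Y,V}
D -> fault, frames {G,Y,V,D}
V -> hit
U -> fault, frames {G,Y,V,D,U}
V -> hit
U -> hit
V -> hit
U -> hit
D -> hit
T -> fault, evict U, frames {G,Y,V,D,T}
F -> fault, evict T, frames {G,Y,V,D,F}
Hits: 7.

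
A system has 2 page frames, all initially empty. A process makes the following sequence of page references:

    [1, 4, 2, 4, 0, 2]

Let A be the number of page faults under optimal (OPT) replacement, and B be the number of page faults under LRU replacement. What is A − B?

Under OPT: F F F . F . → 4 faults.
Under LRU: F F F . F F → 5 faults.
A − B = 4 − 5 = -1.

-1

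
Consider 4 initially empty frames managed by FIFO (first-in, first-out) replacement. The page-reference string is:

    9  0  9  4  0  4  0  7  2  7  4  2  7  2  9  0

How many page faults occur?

9 -> fault, frames [9]
0 -> fault, frames [9, 0]
9 -> hit
4 -> fault, frames [9, 0, 4]
0 -> hit
4 -> hit
0 -> hit
7 -> fault, frames [9, 0, 4, 7]
2 -> fault, evict 9, frames [0, 4, 7, 2]
7 -> hit
4 -> hit
2 -> hit
7 -> hit
2 -> hit
9 -> fault, evict 0, frames [4, 7, 2, 9]
0 -> fault, evict 4, frames [7, 2, 9, 0]
Page faults: 7.

7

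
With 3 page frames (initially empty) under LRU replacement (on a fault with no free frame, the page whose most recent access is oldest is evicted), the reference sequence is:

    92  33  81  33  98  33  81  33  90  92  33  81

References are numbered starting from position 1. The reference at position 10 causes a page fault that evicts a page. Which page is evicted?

81

pos 1: 92 → miss, frames {92}
pos 2: 33 → miss, frames {92,33}
pos 3: 81 → miss, frames {92,33,81}
pos 4: 33 → hit
pos 5: 98 → miss, evict 92, frames {81,33,98}
pos 6: 33 → hit
pos 7: 81 → hit
pos 8: 33 → hit
pos 9: 90 → miss, evict 98, frames {81,33,90}
pos 10: 92 → miss, evict 81, frames {33,90,92}
At position 10, page 81 is evicted.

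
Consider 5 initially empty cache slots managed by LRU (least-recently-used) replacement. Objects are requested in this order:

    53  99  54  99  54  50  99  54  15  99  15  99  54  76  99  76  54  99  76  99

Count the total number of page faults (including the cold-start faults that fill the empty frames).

53 → miss, frames [53]
99 → miss, frames [53, 99]
54 → miss, frames [53, 99, 54]
99 → hit
54 → hit
50 → miss, frames [53, 99, 54, 50]
99 → hit
54 → hit
15 → miss, frames [53, 50, 99, 54, 15]
99 → hit
15 → hit
99 → hit
54 → hit
76 → miss, evict 53, frames [50, 15, 99, 54, 76]
99 → hit
76 → hit
54 → hit
99 → hit
76 → hit
99 → hit
Page faults: 6.

6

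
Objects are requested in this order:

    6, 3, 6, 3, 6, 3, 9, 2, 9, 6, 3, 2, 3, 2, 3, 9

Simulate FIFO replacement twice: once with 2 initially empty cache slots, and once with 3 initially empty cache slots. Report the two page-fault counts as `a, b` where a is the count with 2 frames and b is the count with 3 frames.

2 frames: F F . . . . F F . F F F . . . F → 8 faults.
3 frames: F F . . . . F F . F F . . . . F → 7 faults.
7 < 8: adding a frame reduced faults, as is typical.

8, 7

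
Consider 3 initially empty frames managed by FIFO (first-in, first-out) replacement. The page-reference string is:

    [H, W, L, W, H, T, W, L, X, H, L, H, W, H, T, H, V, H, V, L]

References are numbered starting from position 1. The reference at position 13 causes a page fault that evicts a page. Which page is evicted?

pos 1: H: fault, frames [H]
pos 2: W: fault, frames [H, W]
pos 3: L: fault, frames [H, W, L]
pos 4: W: hit
pos 5: H: hit
pos 6: T: fault, evict H, frames [W, L, T]
pos 7: W: hit
pos 8: L: hit
pos 9: X: fault, evict W, frames [L, T, X]
pos 10: H: fault, evict L, frames [T, X, H]
pos 11: L: fault, evict T, frames [X, H, L]
pos 12: H: hit
pos 13: W: fault, evict X, frames [H, L, W]
At position 13, page X is evicted.

X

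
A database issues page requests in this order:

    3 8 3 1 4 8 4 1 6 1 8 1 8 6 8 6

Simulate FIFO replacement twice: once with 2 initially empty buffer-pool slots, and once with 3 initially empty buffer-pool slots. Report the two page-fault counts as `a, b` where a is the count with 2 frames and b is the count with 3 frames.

11, 7

2 frames: F F . F F F . F F . F F . F F . → 11 faults.
3 frames: F F . F F . . . F . F F . . . . → 7 faults.
7 < 11: adding a frame reduced faults, as is typical.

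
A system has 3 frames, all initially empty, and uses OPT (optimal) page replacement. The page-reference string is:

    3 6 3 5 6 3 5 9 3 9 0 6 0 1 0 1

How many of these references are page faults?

3 -> fault, frames {3}
6 -> fault, frames {3,6}
3 -> hit
5 -> fault, frames {3,6,5}
6 -> hit
3 -> hit
5 -> hit
9 -> fault, evict 5, frames {3,6,9}
3 -> hit
9 -> hit
0 -> fault, evict 9, frames {3,6,0}
6 -> hit
0 -> hit
1 -> fault, evict 6, frames {3,0,1}
0 -> hit
1 -> hit
Page faults: 6.

6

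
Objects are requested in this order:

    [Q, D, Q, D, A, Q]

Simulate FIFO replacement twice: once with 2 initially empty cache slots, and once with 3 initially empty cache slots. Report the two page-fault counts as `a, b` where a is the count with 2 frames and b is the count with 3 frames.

2 frames: F F . . F F → 4 faults.
3 frames: F F . . F . → 3 faults.
3 < 4: adding a frame reduced faults, as is typical.

4, 3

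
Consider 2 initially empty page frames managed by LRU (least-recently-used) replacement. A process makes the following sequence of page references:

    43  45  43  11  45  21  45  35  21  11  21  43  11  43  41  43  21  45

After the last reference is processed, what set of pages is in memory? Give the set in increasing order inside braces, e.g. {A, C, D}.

{21, 45}

43: fault, frames {43}
45: fault, frames {43,45}
43: hit
11: fault, evict 45, frames {43,11}
45: fault, evict 43, frames {11,45}
21: fault, evict 11, frames {45,21}
45: hit
35: fault, evict 21, frames {45,35}
21: fault, evict 45, frames {35,21}
11: fault, evict 35, frames {21,11}
21: hit
43: fault, evict 11, frames {21,43}
11: fault, evict 21, frames {43,11}
43: hit
41: fault, evict 11, frames {43,41}
43: hit
21: fault, evict 41, frames {43,21}
45: fault, evict 43, frames {21,45}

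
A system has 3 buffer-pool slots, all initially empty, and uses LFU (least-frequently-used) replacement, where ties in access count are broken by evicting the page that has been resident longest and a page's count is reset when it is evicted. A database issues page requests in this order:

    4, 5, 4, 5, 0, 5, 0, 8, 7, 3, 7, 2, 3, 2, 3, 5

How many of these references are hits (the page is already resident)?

5

4: fault, frames (4)
5: fault, frames (4 5)
4: hit
5: hit
0: fault, frames (4 5 0)
5: hit
0: hit
8: fault, evict 4, frames (5 0 8)
7: fault, evict 8, frames (5 0 7)
3: fault, evict 7, frames (5 0 3)
7: fault, evict 3, frames (5 0 7)
2: fault, evict 7, frames (5 0 2)
3: fault, evict 2, frames (5 0 3)
2: fault, evict 3, frames (5 0 2)
3: fault, evict 2, frames (5 0 3)
5: hit
Hits: 5.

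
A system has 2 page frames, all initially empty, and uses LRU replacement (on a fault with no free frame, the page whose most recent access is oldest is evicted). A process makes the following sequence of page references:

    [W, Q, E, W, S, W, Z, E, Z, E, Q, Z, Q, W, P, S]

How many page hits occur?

4

W → miss, frames (W)
Q → miss, frames (W Q)
E → miss, evict W, frames (Q E)
W → miss, evict Q, frames (E W)
S → miss, evict E, frames (W S)
W → hit
Z → miss, evict S, frames (W Z)
E → miss, evict W, frames (Z E)
Z → hit
E → hit
Q → miss, evict Z, frames (E Q)
Z → miss, evict E, frames (Q Z)
Q → hit
W → miss, evict Z, frames (Q W)
P → miss, evict Q, frames (W P)
S → miss, evict W, frames (P S)
Hits: 4.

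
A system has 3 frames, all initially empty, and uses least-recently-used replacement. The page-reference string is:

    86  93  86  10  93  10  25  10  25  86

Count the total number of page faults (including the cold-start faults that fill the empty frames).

86 -> miss, frames (86)
93 -> miss, frames (86 93)
86 -> hit
10 -> miss, frames (93 86 10)
93 -> hit
10 -> hit
25 -> miss, evict 86, frames (93 10 25)
10 -> hit
25 -> hit
86 -> miss, evict 93, frames (10 25 86)
Page faults: 5.

5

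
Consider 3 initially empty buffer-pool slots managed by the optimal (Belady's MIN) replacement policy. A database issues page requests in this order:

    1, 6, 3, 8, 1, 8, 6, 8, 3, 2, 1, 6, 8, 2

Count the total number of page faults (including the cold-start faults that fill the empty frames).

1 -> miss, frames {1}
6 -> miss, frames {1,6}
3 -> miss, frames {1,6,3}
8 -> miss, evict 3, frames {1,6,8}
1 -> hit
8 -> hit
6 -> hit
8 -> hit
3 -> miss, evict 8, frames {1,6,3}
2 -> miss, evict 3, frames {1,6,2}
1 -> hit
6 -> hit
8 -> miss, evict 6, frames {1,2,8}
2 -> hit
Page faults: 7.

7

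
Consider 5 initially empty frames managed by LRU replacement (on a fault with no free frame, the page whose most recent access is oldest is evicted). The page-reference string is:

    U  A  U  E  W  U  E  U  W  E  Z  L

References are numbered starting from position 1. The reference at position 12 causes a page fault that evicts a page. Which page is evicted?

A

pos 1: U → fault, frames {U}
pos 2: A → fault, frames {U,A}
pos 3: U → hit
pos 4: E → fault, frames {A,U,E}
pos 5: W → fault, frames {A,U,E,W}
pos 6: U → hit
pos 7: E → hit
pos 8: U → hit
pos 9: W → hit
pos 10: E → hit
pos 11: Z → fault, frames {A,U,W,E,Z}
pos 12: L → fault, evict A, frames {U,W,E,Z,L}
At position 12, page A is evicted.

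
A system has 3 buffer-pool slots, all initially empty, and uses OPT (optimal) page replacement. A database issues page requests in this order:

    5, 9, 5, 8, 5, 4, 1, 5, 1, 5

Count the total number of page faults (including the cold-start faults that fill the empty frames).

5 -> fault, frames (5)
9 -> fault, frames (5 9)
5 -> hit
8 -> fault, frames (5 9 8)
5 -> hit
4 -> fault, evict 8, frames (5 9 4)
1 -> fault, evict 4, frames (5 9 1)
5 -> hit
1 -> hit
5 -> hit
Page faults: 5.

5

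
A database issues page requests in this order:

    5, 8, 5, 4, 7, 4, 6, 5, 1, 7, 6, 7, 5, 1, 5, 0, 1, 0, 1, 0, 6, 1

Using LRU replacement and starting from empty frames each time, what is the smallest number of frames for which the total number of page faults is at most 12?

f=1: 22 faults
f=2: 15 faults
f=3: 13 faults
f=4: 9 faults
f=5: 7 faults
f=6: 7 faults
f=7: 7 faults
Smallest f with faults ≤ 12 is 4.

4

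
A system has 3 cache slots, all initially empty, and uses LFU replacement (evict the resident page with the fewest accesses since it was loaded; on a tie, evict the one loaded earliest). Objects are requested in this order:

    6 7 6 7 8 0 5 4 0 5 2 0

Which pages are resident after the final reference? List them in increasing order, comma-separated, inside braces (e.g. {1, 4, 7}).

{0, 6, 7}

6 -> fault, frames (6)
7 -> fault, frames (6 7)
6 -> hit
7 -> hit
8 -> fault, frames (6 7 8)
0 -> fault, evict 8, frames (6 7 0)
5 -> fault, evict 0, frames (6 7 5)
4 -> fault, evict 5, frames (6 7 4)
0 -> fault, evict 4, frames (6 7 0)
5 -> fault, evict 0, frames (6 7 5)
2 -> fault, evict 5, frames (6 7 2)
0 -> fault, evict 2, frames (6 7 0)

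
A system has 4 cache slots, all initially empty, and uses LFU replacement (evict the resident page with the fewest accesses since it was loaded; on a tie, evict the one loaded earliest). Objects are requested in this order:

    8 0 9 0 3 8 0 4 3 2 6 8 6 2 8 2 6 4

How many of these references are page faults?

9

8 → miss, frames {8}
0 → miss, frames {8,0}
9 → miss, frames {8,0,9}
0 → hit
3 → miss, frames {8,0,9,3}
8 → hit
0 → hit
4 → miss, evict 9, frames {8,0,3,4}
3 → hit
2 → miss, evict 4, frames {8,0,3,2}
6 → miss, evict 2, frames {8,0,3,6}
8 → hit
6 → hit
2 → miss, evict 3, frames {8,0,6,2}
8 → hit
2 → hit
6 → hit
4 → miss, evict 2, frames {8,0,6,4}
Page faults: 9.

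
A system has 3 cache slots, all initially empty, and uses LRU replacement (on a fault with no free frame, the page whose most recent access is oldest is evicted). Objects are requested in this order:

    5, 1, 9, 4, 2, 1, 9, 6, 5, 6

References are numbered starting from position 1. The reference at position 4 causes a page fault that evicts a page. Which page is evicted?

5

pos 1: 5 → fault, frames (5)
pos 2: 1 → fault, frames (5 1)
pos 3: 9 → fault, frames (5 1 9)
pos 4: 4 → fault, evict 5, frames (1 9 4)
At position 4, page 5 is evicted.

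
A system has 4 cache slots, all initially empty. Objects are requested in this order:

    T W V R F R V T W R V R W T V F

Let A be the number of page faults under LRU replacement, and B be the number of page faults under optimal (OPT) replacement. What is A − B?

1

Under LRU: F F F F F . . F F . . . . . . F → 8 faults.
Under OPT: F F F F F . . . F . . . . . . F → 7 faults.
A − B = 8 − 7 = 1.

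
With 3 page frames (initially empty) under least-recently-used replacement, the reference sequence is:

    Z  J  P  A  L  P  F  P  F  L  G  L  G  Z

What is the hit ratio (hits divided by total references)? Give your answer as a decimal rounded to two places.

Z -> miss, frames [Z]
J -> miss, frames [Z, J]
P -> miss, frames [Z, J, P]
A -> miss, evict Z, frames [J, P, A]
L -> miss, evict J, frames [P, A, L]
P -> hit
F -> miss, evict A, frames [L, P, F]
P -> hit
F -> hit
L -> hit
G -> miss, evict P, frames [F, L, G]
L -> hit
G -> hit
Z -> miss, evict F, frames [L, G, Z]
Hits: 6 of 14 references → 6/14 = 0.4286.

0.43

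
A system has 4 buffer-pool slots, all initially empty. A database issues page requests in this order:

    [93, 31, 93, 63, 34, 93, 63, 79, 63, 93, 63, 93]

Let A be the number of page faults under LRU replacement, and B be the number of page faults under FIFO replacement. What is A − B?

Under LRU: F F . F F . . F . . . . → 5 faults.
Under FIFO: F F . F F . . F . F . . → 6 faults.
A − B = 5 − 6 = -1.

-1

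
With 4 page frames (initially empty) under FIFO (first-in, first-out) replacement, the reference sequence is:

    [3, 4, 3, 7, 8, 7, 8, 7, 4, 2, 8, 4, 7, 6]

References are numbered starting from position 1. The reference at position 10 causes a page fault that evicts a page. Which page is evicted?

pos 1: 3: miss, frames [3]
pos 2: 4: miss, frames [3, 4]
pos 3: 3: hit
pos 4: 7: miss, frames [3, 4, 7]
pos 5: 8: miss, frames [3, 4, 7, 8]
pos 6: 7: hit
pos 7: 8: hit
pos 8: 7: hit
pos 9: 4: hit
pos 10: 2: miss, evict 3, frames [4, 7, 8, 2]
At position 10, page 3 is evicted.

3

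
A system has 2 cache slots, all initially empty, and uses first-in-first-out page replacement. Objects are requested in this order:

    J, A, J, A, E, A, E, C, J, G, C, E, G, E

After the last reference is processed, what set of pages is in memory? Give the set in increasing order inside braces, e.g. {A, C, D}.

{E, G}

J → fault, frames [J]
A → fault, frames [J, A]
J → hit
A → hit
E → fault, evict J, frames [A, E]
A → hit
E → hit
C → fault, evict A, frames [E, C]
J → fault, evict E, frames [C, J]
G → fault, evict C, frames [J, G]
C → fault, evict J, frames [G, C]
E → fault, evict G, frames [C, E]
G → fault, evict C, frames [E, G]
E → hit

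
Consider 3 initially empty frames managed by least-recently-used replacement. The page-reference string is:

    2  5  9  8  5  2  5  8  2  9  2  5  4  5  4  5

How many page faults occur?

8

2: fault, frames [2]
5: fault, frames [2, 5]
9: fault, frames [2, 5, 9]
8: fault, evict 2, frames [5, 9, 8]
5: hit
2: fault, evict 9, frames [8, 5, 2]
5: hit
8: hit
2: hit
9: fault, evict 5, frames [8, 2, 9]
2: hit
5: fault, evict 8, frames [9, 2, 5]
4: fault, evict 9, frames [2, 5, 4]
5: hit
4: hit
5: hit
Page faults: 8.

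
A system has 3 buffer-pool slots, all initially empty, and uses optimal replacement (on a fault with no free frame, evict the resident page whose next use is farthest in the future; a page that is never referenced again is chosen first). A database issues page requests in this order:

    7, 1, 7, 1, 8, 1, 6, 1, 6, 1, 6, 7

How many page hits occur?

8

7 -> fault, frames (7)
1 -> fault, frames (7 1)
7 -> hit
1 -> hit
8 -> fault, frames (7 1 8)
1 -> hit
6 -> fault, evict 8, frames (7 1 6)
1 -> hit
6 -> hit
1 -> hit
6 -> hit
7 -> hit
Hits: 8.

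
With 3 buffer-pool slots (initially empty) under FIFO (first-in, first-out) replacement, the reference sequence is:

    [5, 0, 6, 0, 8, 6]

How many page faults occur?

4

5: miss, frames (5)
0: miss, frames (5 0)
6: miss, frames (5 0 6)
0: hit
8: miss, evict 5, frames (0 6 8)
6: hit
Page faults: 4.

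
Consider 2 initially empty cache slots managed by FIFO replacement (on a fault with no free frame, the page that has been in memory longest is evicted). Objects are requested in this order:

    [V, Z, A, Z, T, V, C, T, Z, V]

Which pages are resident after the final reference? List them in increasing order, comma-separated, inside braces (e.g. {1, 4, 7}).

V → miss, frames [V]
Z → miss, frames [V, Z]
A → miss, evict V, frames [Z, A]
Z → hit
T → miss, evict Z, frames [A, T]
V → miss, evict A, frames [T, V]
C → miss, evict T, frames [V, C]
T → miss, evict V, frames [C, T]
Z → miss, evict C, frames [T, Z]
V → miss, evict T, frames [Z, V]

{V, Z}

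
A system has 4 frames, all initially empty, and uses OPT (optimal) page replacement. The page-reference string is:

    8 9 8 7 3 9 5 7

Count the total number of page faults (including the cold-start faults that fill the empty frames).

8: fault, frames {8}
9: fault, frames {8,9}
8: hit
7: fault, frames {8,9,7}
3: fault, frames {8,9,7,3}
9: hit
5: fault, evict 3, frames {8,9,7,5}
7: hit
Page faults: 5.

5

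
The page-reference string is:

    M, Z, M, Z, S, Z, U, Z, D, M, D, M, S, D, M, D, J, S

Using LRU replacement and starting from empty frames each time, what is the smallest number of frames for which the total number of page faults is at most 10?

3

f=1: 18 faults
f=2: 11 faults
f=3: 9 faults
f=4: 8 faults
f=5: 6 faults
f=6: 6 faults
Smallest f with faults ≤ 10 is 3.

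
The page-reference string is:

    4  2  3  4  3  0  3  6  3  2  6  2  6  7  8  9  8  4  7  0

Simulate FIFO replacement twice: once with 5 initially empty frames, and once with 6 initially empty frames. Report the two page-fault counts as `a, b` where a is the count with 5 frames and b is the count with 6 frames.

10, 9

5 frames: F F F . . F . F . . . . . F F F . F . F → 10 faults.
6 frames: F F F . . F . F . . . . . F F F . F . . → 9 faults.
9 < 10: adding a frame reduced faults, as is typical.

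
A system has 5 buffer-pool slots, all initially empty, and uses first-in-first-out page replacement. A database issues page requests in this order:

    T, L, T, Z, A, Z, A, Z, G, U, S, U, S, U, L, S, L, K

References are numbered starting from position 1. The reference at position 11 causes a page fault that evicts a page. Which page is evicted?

L

pos 1: T -> fault, frames {T}
pos 2: L -> fault, frames {T,L}
pos 3: T -> hit
pos 4: Z -> fault, frames {T,L,Z}
pos 5: A -> fault, frames {T,L,Z,A}
pos 6: Z -> hit
pos 7: A -> hit
pos 8: Z -> hit
pos 9: G -> fault, frames {T,L,Z,A,G}
pos 10: U -> fault, evict T, frames {L,Z,A,G,U}
pos 11: S -> fault, evict L, frames {Z,A,G,U,S}
At position 11, page L is evicted.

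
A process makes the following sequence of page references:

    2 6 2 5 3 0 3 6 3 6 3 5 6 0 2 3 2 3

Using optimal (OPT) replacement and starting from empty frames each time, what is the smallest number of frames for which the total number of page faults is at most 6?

4

f=1: 18 faults
f=2: 10 faults
f=3: 8 faults
f=4: 6 faults
f=5: 5 faults
Smallest f with faults ≤ 6 is 4.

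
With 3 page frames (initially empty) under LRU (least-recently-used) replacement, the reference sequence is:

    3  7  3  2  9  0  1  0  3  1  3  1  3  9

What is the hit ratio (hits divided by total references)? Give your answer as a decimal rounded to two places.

0.43

3: fault, frames (3)
7: fault, frames (3 7)
3: hit
2: fault, frames (7 3 2)
9: fault, evict 7, frames (3 2 9)
0: fault, evict 3, frames (2 9 0)
1: fault, evict 2, frames (9 0 1)
0: hit
3: fault, evict 9, frames (1 0 3)
1: hit
3: hit
1: hit
3: hit
9: fault, evict 0, frames (1 3 9)
Hits: 6 of 14 references → 6/14 = 0.4286.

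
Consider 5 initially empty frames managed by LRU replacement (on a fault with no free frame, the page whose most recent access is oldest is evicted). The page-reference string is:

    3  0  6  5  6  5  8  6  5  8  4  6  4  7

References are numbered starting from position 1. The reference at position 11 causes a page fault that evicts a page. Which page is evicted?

3

pos 1: 3 → miss, frames (3)
pos 2: 0 → miss, frames (3 0)
pos 3: 6 → miss, frames (3 0 6)
pos 4: 5 → miss, frames (3 0 6 5)
pos 5: 6 → hit
pos 6: 5 → hit
pos 7: 8 → miss, frames (3 0 6 5 8)
pos 8: 6 → hit
pos 9: 5 → hit
pos 10: 8 → hit
pos 11: 4 → miss, evict 3, frames (0 6 5 8 4)
At position 11, page 3 is evicted.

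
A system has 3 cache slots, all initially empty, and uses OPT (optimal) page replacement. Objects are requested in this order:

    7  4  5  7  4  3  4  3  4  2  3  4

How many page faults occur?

5

7 → fault, frames (7)
4 → fault, frames (7 4)
5 → fault, frames (7 4 5)
7 → hit
4 → hit
3 → fault, evict 5, frames (7 4 3)
4 → hit
3 → hit
4 → hit
2 → fault, evict 7, frames (4 3 2)
3 → hit
4 → hit
Page faults: 5.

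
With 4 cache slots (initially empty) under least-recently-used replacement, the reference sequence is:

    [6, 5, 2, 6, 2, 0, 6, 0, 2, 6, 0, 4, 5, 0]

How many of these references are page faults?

6

6: fault, frames {6}
5: fault, frames {6,5}
2: fault, frames {6,5,2}
6: hit
2: hit
0: fault, frames {5,6,2,0}
6: hit
0: hit
2: hit
6: hit
0: hit
4: fault, evict 5, frames {2,6,0,4}
5: fault, evict 2, frames {6,0,4,5}
0: hit
Page faults: 6.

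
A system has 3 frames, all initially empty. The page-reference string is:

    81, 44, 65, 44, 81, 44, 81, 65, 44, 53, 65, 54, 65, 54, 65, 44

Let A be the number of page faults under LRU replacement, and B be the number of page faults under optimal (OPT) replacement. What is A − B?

1

Under LRU: F F F . . . . . . F . F . . . F → 6 faults.
Under OPT: F F F . . . . . . F . F . . . . → 5 faults.
A − B = 6 − 5 = 1.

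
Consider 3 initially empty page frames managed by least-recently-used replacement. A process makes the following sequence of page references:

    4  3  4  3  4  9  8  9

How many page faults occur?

4: fault, frames [4]
3: fault, frames [4, 3]
4: hit
3: hit
4: hit
9: fault, frames [3, 4, 9]
8: fault, evict 3, frames [4, 9, 8]
9: hit
Page faults: 4.

4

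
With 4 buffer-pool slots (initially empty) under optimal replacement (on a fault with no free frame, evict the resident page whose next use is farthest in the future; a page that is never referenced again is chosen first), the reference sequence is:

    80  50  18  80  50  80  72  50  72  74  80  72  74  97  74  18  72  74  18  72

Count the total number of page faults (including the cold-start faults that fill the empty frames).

80 → miss, frames [80]
50 → miss, frames [80, 50]
18 → miss, frames [80, 50, 18]
80 → hit
50 → hit
80 → hit
72 → miss, frames [80, 50, 18, 72]
50 → hit
72 → hit
74 → miss, evict 50, frames [80, 18, 72, 74]
80 → hit
72 → hit
74 → hit
97 → miss, evict 80, frames [18, 72, 74, 97]
74 → hit
18 → hit
72 → hit
74 → hit
18 → hit
72 → hit
Page faults: 6.

6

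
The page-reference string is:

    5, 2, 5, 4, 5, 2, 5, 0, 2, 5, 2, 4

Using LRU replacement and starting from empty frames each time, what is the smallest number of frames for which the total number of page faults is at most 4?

4

f=1: 12 faults
f=2: 8 faults
f=3: 5 faults
f=4: 4 faults
Smallest f with faults ≤ 4 is 4.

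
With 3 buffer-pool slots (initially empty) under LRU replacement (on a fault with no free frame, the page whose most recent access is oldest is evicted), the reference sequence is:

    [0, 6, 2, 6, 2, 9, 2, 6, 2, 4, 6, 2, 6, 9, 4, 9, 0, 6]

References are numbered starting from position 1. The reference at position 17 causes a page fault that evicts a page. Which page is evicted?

pos 1: 0 → miss, frames [0]
pos 2: 6 → miss, frames [0, 6]
pos 3: 2 → miss, frames [0, 6, 2]
pos 4: 6 → hit
pos 5: 2 → hit
pos 6: 9 → miss, evict 0, frames [6, 2, 9]
pos 7: 2 → hit
pos 8: 6 → hit
pos 9: 2 → hit
pos 10: 4 → miss, evict 9, frames [6, 2, 4]
pos 11: 6 → hit
pos 12: 2 → hit
pos 13: 6 → hit
pos 14: 9 → miss, evict 4, frames [2, 6, 9]
pos 15: 4 → miss, evict 2, frames [6, 9, 4]
pos 16: 9 → hit
pos 17: 0 → miss, evict 6, frames [4, 9, 0]
At position 17, page 6 is evicted.

6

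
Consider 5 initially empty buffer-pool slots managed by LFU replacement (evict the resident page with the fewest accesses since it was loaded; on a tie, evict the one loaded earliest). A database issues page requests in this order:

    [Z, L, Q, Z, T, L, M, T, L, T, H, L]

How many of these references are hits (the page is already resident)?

Z -> fault, frames (Z)
L -> fault, frames (Z L)
Q -> fault, frames (Z L Q)
Z -> hit
T -> fault, frames (Z L Q T)
L -> hit
M -> fault, frames (Z L Q T M)
T -> hit
L -> hit
T -> hit
H -> fault, evict Q, frames (Z L T M H)
L -> hit
Hits: 6.

6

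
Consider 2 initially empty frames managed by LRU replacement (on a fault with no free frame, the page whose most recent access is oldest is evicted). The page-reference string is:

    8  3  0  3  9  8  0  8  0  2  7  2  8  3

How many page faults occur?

10

8 → fault, frames (8)
3 → fault, frames (8 3)
0 → fault, evict 8, frames (3 0)
3 → hit
9 → fault, evict 0, frames (3 9)
8 → fault, evict 3, frames (9 8)
0 → fault, evict 9, frames (8 0)
8 → hit
0 → hit
2 → fault, evict 8, frames (0 2)
7 → fault, evict 0, frames (2 7)
2 → hit
8 → fault, evict 7, frames (2 8)
3 → fault, evict 2, frames (8 3)
Page faults: 10.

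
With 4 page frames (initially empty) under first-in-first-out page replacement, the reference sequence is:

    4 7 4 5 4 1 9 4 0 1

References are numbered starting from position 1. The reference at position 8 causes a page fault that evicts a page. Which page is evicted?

7

pos 1: 4: fault, frames {4}
pos 2: 7: fault, frames {4,7}
pos 3: 4: hit
pos 4: 5: fault, frames {4,7,5}
pos 5: 4: hit
pos 6: 1: fault, frames {4,7,5,1}
pos 7: 9: fault, evict 4, frames {7,5,1,9}
pos 8: 4: fault, evict 7, frames {5,1,9,4}
At position 8, page 7 is evicted.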